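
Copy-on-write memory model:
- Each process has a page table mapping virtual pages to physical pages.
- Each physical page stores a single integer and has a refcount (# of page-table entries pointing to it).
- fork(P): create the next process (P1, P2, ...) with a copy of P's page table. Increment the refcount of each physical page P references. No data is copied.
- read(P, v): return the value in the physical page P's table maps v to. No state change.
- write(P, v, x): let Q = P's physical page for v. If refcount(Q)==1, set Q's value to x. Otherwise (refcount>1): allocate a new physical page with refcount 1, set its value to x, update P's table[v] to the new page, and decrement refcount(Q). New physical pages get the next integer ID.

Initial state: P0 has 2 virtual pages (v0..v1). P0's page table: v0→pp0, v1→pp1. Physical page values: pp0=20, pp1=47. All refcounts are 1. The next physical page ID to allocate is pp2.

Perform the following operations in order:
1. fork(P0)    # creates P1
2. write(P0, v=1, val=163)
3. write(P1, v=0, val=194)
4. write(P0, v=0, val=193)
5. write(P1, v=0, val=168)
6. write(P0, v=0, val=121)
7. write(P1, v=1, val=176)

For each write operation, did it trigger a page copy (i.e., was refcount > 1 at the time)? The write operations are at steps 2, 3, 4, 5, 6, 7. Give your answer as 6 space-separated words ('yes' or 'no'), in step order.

Op 1: fork(P0) -> P1. 2 ppages; refcounts: pp0:2 pp1:2
Op 2: write(P0, v1, 163). refcount(pp1)=2>1 -> COPY to pp2. 3 ppages; refcounts: pp0:2 pp1:1 pp2:1
Op 3: write(P1, v0, 194). refcount(pp0)=2>1 -> COPY to pp3. 4 ppages; refcounts: pp0:1 pp1:1 pp2:1 pp3:1
Op 4: write(P0, v0, 193). refcount(pp0)=1 -> write in place. 4 ppages; refcounts: pp0:1 pp1:1 pp2:1 pp3:1
Op 5: write(P1, v0, 168). refcount(pp3)=1 -> write in place. 4 ppages; refcounts: pp0:1 pp1:1 pp2:1 pp3:1
Op 6: write(P0, v0, 121). refcount(pp0)=1 -> write in place. 4 ppages; refcounts: pp0:1 pp1:1 pp2:1 pp3:1
Op 7: write(P1, v1, 176). refcount(pp1)=1 -> write in place. 4 ppages; refcounts: pp0:1 pp1:1 pp2:1 pp3:1

yes yes no no no no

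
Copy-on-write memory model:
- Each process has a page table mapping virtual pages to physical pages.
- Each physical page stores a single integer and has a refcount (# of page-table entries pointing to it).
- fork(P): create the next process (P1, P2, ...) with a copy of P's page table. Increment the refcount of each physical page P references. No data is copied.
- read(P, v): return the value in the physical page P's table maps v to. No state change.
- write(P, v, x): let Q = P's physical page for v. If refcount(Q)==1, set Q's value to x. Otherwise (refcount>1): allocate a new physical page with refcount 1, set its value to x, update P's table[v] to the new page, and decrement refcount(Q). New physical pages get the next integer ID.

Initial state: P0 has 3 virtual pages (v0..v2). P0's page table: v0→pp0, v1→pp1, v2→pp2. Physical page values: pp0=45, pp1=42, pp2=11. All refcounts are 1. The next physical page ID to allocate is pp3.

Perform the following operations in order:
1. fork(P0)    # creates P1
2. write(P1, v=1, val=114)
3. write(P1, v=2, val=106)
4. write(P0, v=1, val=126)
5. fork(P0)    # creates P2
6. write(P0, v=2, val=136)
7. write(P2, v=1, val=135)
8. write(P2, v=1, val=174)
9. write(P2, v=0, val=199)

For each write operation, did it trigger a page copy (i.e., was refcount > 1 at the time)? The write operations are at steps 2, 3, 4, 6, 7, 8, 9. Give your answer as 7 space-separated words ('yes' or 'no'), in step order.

Op 1: fork(P0) -> P1. 3 ppages; refcounts: pp0:2 pp1:2 pp2:2
Op 2: write(P1, v1, 114). refcount(pp1)=2>1 -> COPY to pp3. 4 ppages; refcounts: pp0:2 pp1:1 pp2:2 pp3:1
Op 3: write(P1, v2, 106). refcount(pp2)=2>1 -> COPY to pp4. 5 ppages; refcounts: pp0:2 pp1:1 pp2:1 pp3:1 pp4:1
Op 4: write(P0, v1, 126). refcount(pp1)=1 -> write in place. 5 ppages; refcounts: pp0:2 pp1:1 pp2:1 pp3:1 pp4:1
Op 5: fork(P0) -> P2. 5 ppages; refcounts: pp0:3 pp1:2 pp2:2 pp3:1 pp4:1
Op 6: write(P0, v2, 136). refcount(pp2)=2>1 -> COPY to pp5. 6 ppages; refcounts: pp0:3 pp1:2 pp2:1 pp3:1 pp4:1 pp5:1
Op 7: write(P2, v1, 135). refcount(pp1)=2>1 -> COPY to pp6. 7 ppages; refcounts: pp0:3 pp1:1 pp2:1 pp3:1 pp4:1 pp5:1 pp6:1
Op 8: write(P2, v1, 174). refcount(pp6)=1 -> write in place. 7 ppages; refcounts: pp0:3 pp1:1 pp2:1 pp3:1 pp4:1 pp5:1 pp6:1
Op 9: write(P2, v0, 199). refcount(pp0)=3>1 -> COPY to pp7. 8 ppages; refcounts: pp0:2 pp1:1 pp2:1 pp3:1 pp4:1 pp5:1 pp6:1 pp7:1

yes yes no yes yes no yes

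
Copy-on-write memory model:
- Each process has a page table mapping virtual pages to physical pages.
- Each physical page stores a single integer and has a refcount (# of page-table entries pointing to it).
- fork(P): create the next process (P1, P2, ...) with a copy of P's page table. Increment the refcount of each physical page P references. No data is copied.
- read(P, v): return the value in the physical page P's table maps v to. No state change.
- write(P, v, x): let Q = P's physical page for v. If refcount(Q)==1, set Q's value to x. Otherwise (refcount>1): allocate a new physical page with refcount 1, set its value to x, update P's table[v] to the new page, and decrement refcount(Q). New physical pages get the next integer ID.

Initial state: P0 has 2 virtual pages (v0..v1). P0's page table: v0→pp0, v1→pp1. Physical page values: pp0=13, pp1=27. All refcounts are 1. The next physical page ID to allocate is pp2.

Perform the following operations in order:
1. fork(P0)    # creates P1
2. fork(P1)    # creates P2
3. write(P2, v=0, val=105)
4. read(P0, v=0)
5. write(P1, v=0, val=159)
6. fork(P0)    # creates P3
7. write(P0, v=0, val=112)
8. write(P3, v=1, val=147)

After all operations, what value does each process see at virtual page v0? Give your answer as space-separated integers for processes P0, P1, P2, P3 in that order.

Op 1: fork(P0) -> P1. 2 ppages; refcounts: pp0:2 pp1:2
Op 2: fork(P1) -> P2. 2 ppages; refcounts: pp0:3 pp1:3
Op 3: write(P2, v0, 105). refcount(pp0)=3>1 -> COPY to pp2. 3 ppages; refcounts: pp0:2 pp1:3 pp2:1
Op 4: read(P0, v0) -> 13. No state change.
Op 5: write(P1, v0, 159). refcount(pp0)=2>1 -> COPY to pp3. 4 ppages; refcounts: pp0:1 pp1:3 pp2:1 pp3:1
Op 6: fork(P0) -> P3. 4 ppages; refcounts: pp0:2 pp1:4 pp2:1 pp3:1
Op 7: write(P0, v0, 112). refcount(pp0)=2>1 -> COPY to pp4. 5 ppages; refcounts: pp0:1 pp1:4 pp2:1 pp3:1 pp4:1
Op 8: write(P3, v1, 147). refcount(pp1)=4>1 -> COPY to pp5. 6 ppages; refcounts: pp0:1 pp1:3 pp2:1 pp3:1 pp4:1 pp5:1
P0: v0 -> pp4 = 112
P1: v0 -> pp3 = 159
P2: v0 -> pp2 = 105
P3: v0 -> pp0 = 13

Answer: 112 159 105 13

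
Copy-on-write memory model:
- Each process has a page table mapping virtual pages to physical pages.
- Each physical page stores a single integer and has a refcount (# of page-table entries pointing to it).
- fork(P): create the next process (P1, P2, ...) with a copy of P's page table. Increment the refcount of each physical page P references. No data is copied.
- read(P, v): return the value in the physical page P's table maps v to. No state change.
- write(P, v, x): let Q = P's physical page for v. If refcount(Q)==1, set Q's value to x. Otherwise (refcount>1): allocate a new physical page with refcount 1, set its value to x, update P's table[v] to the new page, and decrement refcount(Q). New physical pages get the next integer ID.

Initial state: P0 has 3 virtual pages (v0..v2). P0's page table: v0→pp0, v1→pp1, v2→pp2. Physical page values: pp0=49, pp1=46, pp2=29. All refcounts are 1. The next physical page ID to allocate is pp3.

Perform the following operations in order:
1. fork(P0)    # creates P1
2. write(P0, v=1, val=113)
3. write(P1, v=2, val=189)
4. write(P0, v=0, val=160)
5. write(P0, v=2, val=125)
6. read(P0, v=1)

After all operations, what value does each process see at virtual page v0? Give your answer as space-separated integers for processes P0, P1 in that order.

Op 1: fork(P0) -> P1. 3 ppages; refcounts: pp0:2 pp1:2 pp2:2
Op 2: write(P0, v1, 113). refcount(pp1)=2>1 -> COPY to pp3. 4 ppages; refcounts: pp0:2 pp1:1 pp2:2 pp3:1
Op 3: write(P1, v2, 189). refcount(pp2)=2>1 -> COPY to pp4. 5 ppages; refcounts: pp0:2 pp1:1 pp2:1 pp3:1 pp4:1
Op 4: write(P0, v0, 160). refcount(pp0)=2>1 -> COPY to pp5. 6 ppages; refcounts: pp0:1 pp1:1 pp2:1 pp3:1 pp4:1 pp5:1
Op 5: write(P0, v2, 125). refcount(pp2)=1 -> write in place. 6 ppages; refcounts: pp0:1 pp1:1 pp2:1 pp3:1 pp4:1 pp5:1
Op 6: read(P0, v1) -> 113. No state change.
P0: v0 -> pp5 = 160
P1: v0 -> pp0 = 49

Answer: 160 49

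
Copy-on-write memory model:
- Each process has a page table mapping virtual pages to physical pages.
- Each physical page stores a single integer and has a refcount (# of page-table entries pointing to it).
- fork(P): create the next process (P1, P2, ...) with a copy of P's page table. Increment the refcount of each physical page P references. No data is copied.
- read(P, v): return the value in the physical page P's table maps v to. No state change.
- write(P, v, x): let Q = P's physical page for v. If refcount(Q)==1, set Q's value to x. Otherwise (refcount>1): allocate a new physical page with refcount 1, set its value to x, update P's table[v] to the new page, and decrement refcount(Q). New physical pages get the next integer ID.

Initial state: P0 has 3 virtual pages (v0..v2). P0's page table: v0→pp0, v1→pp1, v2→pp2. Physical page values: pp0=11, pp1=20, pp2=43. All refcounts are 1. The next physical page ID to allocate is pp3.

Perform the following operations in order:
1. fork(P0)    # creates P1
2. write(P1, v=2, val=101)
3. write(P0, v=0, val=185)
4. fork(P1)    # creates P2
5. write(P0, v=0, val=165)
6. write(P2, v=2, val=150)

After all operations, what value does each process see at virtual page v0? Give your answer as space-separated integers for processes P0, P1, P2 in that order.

Op 1: fork(P0) -> P1. 3 ppages; refcounts: pp0:2 pp1:2 pp2:2
Op 2: write(P1, v2, 101). refcount(pp2)=2>1 -> COPY to pp3. 4 ppages; refcounts: pp0:2 pp1:2 pp2:1 pp3:1
Op 3: write(P0, v0, 185). refcount(pp0)=2>1 -> COPY to pp4. 5 ppages; refcounts: pp0:1 pp1:2 pp2:1 pp3:1 pp4:1
Op 4: fork(P1) -> P2. 5 ppages; refcounts: pp0:2 pp1:3 pp2:1 pp3:2 pp4:1
Op 5: write(P0, v0, 165). refcount(pp4)=1 -> write in place. 5 ppages; refcounts: pp0:2 pp1:3 pp2:1 pp3:2 pp4:1
Op 6: write(P2, v2, 150). refcount(pp3)=2>1 -> COPY to pp5. 6 ppages; refcounts: pp0:2 pp1:3 pp2:1 pp3:1 pp4:1 pp5:1
P0: v0 -> pp4 = 165
P1: v0 -> pp0 = 11
P2: v0 -> pp0 = 11

Answer: 165 11 11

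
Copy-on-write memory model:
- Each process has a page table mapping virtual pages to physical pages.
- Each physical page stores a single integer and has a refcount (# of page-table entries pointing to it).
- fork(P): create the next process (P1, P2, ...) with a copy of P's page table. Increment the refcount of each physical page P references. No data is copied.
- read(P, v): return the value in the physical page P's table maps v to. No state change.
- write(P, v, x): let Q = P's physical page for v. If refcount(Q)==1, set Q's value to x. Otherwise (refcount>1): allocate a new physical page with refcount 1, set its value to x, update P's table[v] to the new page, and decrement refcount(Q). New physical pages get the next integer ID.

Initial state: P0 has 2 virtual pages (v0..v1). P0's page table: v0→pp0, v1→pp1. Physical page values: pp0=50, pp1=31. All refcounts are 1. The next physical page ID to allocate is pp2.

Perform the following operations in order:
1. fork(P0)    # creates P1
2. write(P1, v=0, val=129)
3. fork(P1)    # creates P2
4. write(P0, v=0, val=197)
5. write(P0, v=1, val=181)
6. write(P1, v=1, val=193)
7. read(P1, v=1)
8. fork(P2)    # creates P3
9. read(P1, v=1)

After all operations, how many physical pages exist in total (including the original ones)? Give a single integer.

Answer: 5

Derivation:
Op 1: fork(P0) -> P1. 2 ppages; refcounts: pp0:2 pp1:2
Op 2: write(P1, v0, 129). refcount(pp0)=2>1 -> COPY to pp2. 3 ppages; refcounts: pp0:1 pp1:2 pp2:1
Op 3: fork(P1) -> P2. 3 ppages; refcounts: pp0:1 pp1:3 pp2:2
Op 4: write(P0, v0, 197). refcount(pp0)=1 -> write in place. 3 ppages; refcounts: pp0:1 pp1:3 pp2:2
Op 5: write(P0, v1, 181). refcount(pp1)=3>1 -> COPY to pp3. 4 ppages; refcounts: pp0:1 pp1:2 pp2:2 pp3:1
Op 6: write(P1, v1, 193). refcount(pp1)=2>1 -> COPY to pp4. 5 ppages; refcounts: pp0:1 pp1:1 pp2:2 pp3:1 pp4:1
Op 7: read(P1, v1) -> 193. No state change.
Op 8: fork(P2) -> P3. 5 ppages; refcounts: pp0:1 pp1:2 pp2:3 pp3:1 pp4:1
Op 9: read(P1, v1) -> 193. No state change.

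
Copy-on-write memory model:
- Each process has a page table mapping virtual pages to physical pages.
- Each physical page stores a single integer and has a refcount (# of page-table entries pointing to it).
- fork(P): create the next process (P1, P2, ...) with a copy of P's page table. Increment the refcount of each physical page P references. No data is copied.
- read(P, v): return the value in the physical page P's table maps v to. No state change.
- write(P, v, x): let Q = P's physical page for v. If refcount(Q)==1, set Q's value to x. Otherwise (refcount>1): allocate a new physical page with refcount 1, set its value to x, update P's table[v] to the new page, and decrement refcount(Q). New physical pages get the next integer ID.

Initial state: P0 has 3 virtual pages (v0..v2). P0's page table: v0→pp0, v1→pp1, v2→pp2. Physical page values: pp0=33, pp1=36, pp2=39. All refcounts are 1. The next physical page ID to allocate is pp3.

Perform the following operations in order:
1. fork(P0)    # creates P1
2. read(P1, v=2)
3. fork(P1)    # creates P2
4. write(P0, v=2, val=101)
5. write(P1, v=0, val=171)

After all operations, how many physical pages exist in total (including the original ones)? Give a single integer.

Op 1: fork(P0) -> P1. 3 ppages; refcounts: pp0:2 pp1:2 pp2:2
Op 2: read(P1, v2) -> 39. No state change.
Op 3: fork(P1) -> P2. 3 ppages; refcounts: pp0:3 pp1:3 pp2:3
Op 4: write(P0, v2, 101). refcount(pp2)=3>1 -> COPY to pp3. 4 ppages; refcounts: pp0:3 pp1:3 pp2:2 pp3:1
Op 5: write(P1, v0, 171). refcount(pp0)=3>1 -> COPY to pp4. 5 ppages; refcounts: pp0:2 pp1:3 pp2:2 pp3:1 pp4:1

Answer: 5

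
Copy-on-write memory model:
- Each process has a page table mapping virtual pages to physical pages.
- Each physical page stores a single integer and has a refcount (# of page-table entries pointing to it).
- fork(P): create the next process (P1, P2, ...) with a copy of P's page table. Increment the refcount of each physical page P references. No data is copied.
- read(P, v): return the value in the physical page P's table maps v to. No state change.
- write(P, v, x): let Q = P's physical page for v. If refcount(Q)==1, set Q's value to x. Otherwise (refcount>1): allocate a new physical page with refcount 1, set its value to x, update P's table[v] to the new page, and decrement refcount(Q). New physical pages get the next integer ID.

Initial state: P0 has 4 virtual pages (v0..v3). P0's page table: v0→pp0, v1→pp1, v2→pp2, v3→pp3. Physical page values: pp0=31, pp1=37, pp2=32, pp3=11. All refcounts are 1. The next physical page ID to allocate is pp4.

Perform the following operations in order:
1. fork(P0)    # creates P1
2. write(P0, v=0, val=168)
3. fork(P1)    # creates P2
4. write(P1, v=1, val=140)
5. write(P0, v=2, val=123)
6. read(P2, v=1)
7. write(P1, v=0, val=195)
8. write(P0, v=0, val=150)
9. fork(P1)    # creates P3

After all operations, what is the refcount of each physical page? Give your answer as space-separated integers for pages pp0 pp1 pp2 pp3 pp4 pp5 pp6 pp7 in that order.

Op 1: fork(P0) -> P1. 4 ppages; refcounts: pp0:2 pp1:2 pp2:2 pp3:2
Op 2: write(P0, v0, 168). refcount(pp0)=2>1 -> COPY to pp4. 5 ppages; refcounts: pp0:1 pp1:2 pp2:2 pp3:2 pp4:1
Op 3: fork(P1) -> P2. 5 ppages; refcounts: pp0:2 pp1:3 pp2:3 pp3:3 pp4:1
Op 4: write(P1, v1, 140). refcount(pp1)=3>1 -> COPY to pp5. 6 ppages; refcounts: pp0:2 pp1:2 pp2:3 pp3:3 pp4:1 pp5:1
Op 5: write(P0, v2, 123). refcount(pp2)=3>1 -> COPY to pp6. 7 ppages; refcounts: pp0:2 pp1:2 pp2:2 pp3:3 pp4:1 pp5:1 pp6:1
Op 6: read(P2, v1) -> 37. No state change.
Op 7: write(P1, v0, 195). refcount(pp0)=2>1 -> COPY to pp7. 8 ppages; refcounts: pp0:1 pp1:2 pp2:2 pp3:3 pp4:1 pp5:1 pp6:1 pp7:1
Op 8: write(P0, v0, 150). refcount(pp4)=1 -> write in place. 8 ppages; refcounts: pp0:1 pp1:2 pp2:2 pp3:3 pp4:1 pp5:1 pp6:1 pp7:1
Op 9: fork(P1) -> P3. 8 ppages; refcounts: pp0:1 pp1:2 pp2:3 pp3:4 pp4:1 pp5:2 pp6:1 pp7:2

Answer: 1 2 3 4 1 2 1 2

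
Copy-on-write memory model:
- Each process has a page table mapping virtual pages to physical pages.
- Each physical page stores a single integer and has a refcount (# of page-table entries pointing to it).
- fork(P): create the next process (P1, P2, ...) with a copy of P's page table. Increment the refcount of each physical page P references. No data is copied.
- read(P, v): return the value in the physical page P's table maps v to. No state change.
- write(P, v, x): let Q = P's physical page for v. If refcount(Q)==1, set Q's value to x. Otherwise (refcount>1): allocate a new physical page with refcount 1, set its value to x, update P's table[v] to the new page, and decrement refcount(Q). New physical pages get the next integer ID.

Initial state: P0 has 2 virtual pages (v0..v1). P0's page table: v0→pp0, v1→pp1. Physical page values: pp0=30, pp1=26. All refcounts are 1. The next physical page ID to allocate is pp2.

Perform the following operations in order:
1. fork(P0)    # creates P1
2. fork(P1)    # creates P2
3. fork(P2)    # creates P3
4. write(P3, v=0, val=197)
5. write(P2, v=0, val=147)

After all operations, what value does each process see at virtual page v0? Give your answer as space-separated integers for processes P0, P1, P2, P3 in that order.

Answer: 30 30 147 197

Derivation:
Op 1: fork(P0) -> P1. 2 ppages; refcounts: pp0:2 pp1:2
Op 2: fork(P1) -> P2. 2 ppages; refcounts: pp0:3 pp1:3
Op 3: fork(P2) -> P3. 2 ppages; refcounts: pp0:4 pp1:4
Op 4: write(P3, v0, 197). refcount(pp0)=4>1 -> COPY to pp2. 3 ppages; refcounts: pp0:3 pp1:4 pp2:1
Op 5: write(P2, v0, 147). refcount(pp0)=3>1 -> COPY to pp3. 4 ppages; refcounts: pp0:2 pp1:4 pp2:1 pp3:1
P0: v0 -> pp0 = 30
P1: v0 -> pp0 = 30
P2: v0 -> pp3 = 147
P3: v0 -> pp2 = 197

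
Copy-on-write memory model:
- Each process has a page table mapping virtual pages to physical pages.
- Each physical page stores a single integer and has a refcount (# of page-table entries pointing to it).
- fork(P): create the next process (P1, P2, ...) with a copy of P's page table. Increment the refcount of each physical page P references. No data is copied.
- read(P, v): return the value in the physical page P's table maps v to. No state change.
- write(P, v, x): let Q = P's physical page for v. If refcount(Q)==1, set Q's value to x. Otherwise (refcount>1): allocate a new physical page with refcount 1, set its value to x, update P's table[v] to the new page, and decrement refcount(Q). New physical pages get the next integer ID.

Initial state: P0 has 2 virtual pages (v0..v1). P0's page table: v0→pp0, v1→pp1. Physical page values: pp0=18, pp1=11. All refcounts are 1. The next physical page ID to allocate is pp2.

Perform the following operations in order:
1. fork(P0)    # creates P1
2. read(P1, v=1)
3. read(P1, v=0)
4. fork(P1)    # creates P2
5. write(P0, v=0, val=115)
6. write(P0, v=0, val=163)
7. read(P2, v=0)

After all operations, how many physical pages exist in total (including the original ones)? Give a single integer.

Op 1: fork(P0) -> P1. 2 ppages; refcounts: pp0:2 pp1:2
Op 2: read(P1, v1) -> 11. No state change.
Op 3: read(P1, v0) -> 18. No state change.
Op 4: fork(P1) -> P2. 2 ppages; refcounts: pp0:3 pp1:3
Op 5: write(P0, v0, 115). refcount(pp0)=3>1 -> COPY to pp2. 3 ppages; refcounts: pp0:2 pp1:3 pp2:1
Op 6: write(P0, v0, 163). refcount(pp2)=1 -> write in place. 3 ppages; refcounts: pp0:2 pp1:3 pp2:1
Op 7: read(P2, v0) -> 18. No state change.

Answer: 3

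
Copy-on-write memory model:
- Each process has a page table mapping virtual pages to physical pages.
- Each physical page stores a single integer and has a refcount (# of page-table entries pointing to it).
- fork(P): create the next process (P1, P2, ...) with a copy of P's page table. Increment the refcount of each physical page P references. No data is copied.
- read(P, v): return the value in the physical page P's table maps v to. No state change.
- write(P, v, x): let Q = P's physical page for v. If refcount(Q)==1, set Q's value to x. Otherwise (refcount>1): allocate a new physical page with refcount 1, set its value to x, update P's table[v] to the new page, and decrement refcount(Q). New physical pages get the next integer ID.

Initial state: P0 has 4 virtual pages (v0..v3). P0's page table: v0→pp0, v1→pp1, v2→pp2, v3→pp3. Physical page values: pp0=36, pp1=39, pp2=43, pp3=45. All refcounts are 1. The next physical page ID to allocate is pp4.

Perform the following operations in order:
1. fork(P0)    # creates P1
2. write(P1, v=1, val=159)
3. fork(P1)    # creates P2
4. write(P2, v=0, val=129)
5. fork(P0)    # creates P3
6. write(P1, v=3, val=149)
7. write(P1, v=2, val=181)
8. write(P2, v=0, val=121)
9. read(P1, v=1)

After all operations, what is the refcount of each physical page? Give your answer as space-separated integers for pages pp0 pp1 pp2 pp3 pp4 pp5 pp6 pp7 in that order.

Answer: 3 2 3 3 2 1 1 1

Derivation:
Op 1: fork(P0) -> P1. 4 ppages; refcounts: pp0:2 pp1:2 pp2:2 pp3:2
Op 2: write(P1, v1, 159). refcount(pp1)=2>1 -> COPY to pp4. 5 ppages; refcounts: pp0:2 pp1:1 pp2:2 pp3:2 pp4:1
Op 3: fork(P1) -> P2. 5 ppages; refcounts: pp0:3 pp1:1 pp2:3 pp3:3 pp4:2
Op 4: write(P2, v0, 129). refcount(pp0)=3>1 -> COPY to pp5. 6 ppages; refcounts: pp0:2 pp1:1 pp2:3 pp3:3 pp4:2 pp5:1
Op 5: fork(P0) -> P3. 6 ppages; refcounts: pp0:3 pp1:2 pp2:4 pp3:4 pp4:2 pp5:1
Op 6: write(P1, v3, 149). refcount(pp3)=4>1 -> COPY to pp6. 7 ppages; refcounts: pp0:3 pp1:2 pp2:4 pp3:3 pp4:2 pp5:1 pp6:1
Op 7: write(P1, v2, 181). refcount(pp2)=4>1 -> COPY to pp7. 8 ppages; refcounts: pp0:3 pp1:2 pp2:3 pp3:3 pp4:2 pp5:1 pp6:1 pp7:1
Op 8: write(P2, v0, 121). refcount(pp5)=1 -> write in place. 8 ppages; refcounts: pp0:3 pp1:2 pp2:3 pp3:3 pp4:2 pp5:1 pp6:1 pp7:1
Op 9: read(P1, v1) -> 159. No state change.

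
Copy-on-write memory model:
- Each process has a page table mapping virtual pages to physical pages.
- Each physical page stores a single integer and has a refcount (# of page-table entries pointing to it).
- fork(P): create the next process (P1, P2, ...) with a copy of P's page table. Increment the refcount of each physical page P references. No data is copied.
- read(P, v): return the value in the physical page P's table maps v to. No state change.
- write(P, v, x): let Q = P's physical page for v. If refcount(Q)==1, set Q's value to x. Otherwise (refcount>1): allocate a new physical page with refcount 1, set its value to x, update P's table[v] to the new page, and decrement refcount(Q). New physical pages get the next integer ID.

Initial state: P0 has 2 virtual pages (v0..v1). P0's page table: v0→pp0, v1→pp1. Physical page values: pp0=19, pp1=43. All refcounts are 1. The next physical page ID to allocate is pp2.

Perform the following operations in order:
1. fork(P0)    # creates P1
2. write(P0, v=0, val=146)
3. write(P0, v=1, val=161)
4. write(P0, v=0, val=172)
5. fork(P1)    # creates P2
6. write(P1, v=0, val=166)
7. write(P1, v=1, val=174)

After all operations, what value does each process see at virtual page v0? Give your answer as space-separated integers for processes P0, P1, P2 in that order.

Answer: 172 166 19

Derivation:
Op 1: fork(P0) -> P1. 2 ppages; refcounts: pp0:2 pp1:2
Op 2: write(P0, v0, 146). refcount(pp0)=2>1 -> COPY to pp2. 3 ppages; refcounts: pp0:1 pp1:2 pp2:1
Op 3: write(P0, v1, 161). refcount(pp1)=2>1 -> COPY to pp3. 4 ppages; refcounts: pp0:1 pp1:1 pp2:1 pp3:1
Op 4: write(P0, v0, 172). refcount(pp2)=1 -> write in place. 4 ppages; refcounts: pp0:1 pp1:1 pp2:1 pp3:1
Op 5: fork(P1) -> P2. 4 ppages; refcounts: pp0:2 pp1:2 pp2:1 pp3:1
Op 6: write(P1, v0, 166). refcount(pp0)=2>1 -> COPY to pp4. 5 ppages; refcounts: pp0:1 pp1:2 pp2:1 pp3:1 pp4:1
Op 7: write(P1, v1, 174). refcount(pp1)=2>1 -> COPY to pp5. 6 ppages; refcounts: pp0:1 pp1:1 pp2:1 pp3:1 pp4:1 pp5:1
P0: v0 -> pp2 = 172
P1: v0 -> pp4 = 166
P2: v0 -> pp0 = 19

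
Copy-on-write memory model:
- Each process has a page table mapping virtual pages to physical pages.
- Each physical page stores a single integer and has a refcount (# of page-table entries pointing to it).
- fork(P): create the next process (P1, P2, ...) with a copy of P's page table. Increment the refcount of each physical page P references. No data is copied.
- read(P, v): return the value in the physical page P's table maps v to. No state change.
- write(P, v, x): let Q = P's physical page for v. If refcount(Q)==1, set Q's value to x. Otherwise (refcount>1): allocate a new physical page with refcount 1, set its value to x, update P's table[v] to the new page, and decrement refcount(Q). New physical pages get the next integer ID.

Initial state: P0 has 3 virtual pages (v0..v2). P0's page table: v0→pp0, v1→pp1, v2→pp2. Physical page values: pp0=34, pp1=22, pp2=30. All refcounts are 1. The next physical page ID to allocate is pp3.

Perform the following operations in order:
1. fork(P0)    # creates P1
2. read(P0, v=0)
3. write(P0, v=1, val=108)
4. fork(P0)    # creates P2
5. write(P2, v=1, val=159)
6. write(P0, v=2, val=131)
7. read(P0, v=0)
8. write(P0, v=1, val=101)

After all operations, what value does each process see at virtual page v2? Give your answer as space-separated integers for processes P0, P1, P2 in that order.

Op 1: fork(P0) -> P1. 3 ppages; refcounts: pp0:2 pp1:2 pp2:2
Op 2: read(P0, v0) -> 34. No state change.
Op 3: write(P0, v1, 108). refcount(pp1)=2>1 -> COPY to pp3. 4 ppages; refcounts: pp0:2 pp1:1 pp2:2 pp3:1
Op 4: fork(P0) -> P2. 4 ppages; refcounts: pp0:3 pp1:1 pp2:3 pp3:2
Op 5: write(P2, v1, 159). refcount(pp3)=2>1 -> COPY to pp4. 5 ppages; refcounts: pp0:3 pp1:1 pp2:3 pp3:1 pp4:1
Op 6: write(P0, v2, 131). refcount(pp2)=3>1 -> COPY to pp5. 6 ppages; refcounts: pp0:3 pp1:1 pp2:2 pp3:1 pp4:1 pp5:1
Op 7: read(P0, v0) -> 34. No state change.
Op 8: write(P0, v1, 101). refcount(pp3)=1 -> write in place. 6 ppages; refcounts: pp0:3 pp1:1 pp2:2 pp3:1 pp4:1 pp5:1
P0: v2 -> pp5 = 131
P1: v2 -> pp2 = 30
P2: v2 -> pp2 = 30

Answer: 131 30 30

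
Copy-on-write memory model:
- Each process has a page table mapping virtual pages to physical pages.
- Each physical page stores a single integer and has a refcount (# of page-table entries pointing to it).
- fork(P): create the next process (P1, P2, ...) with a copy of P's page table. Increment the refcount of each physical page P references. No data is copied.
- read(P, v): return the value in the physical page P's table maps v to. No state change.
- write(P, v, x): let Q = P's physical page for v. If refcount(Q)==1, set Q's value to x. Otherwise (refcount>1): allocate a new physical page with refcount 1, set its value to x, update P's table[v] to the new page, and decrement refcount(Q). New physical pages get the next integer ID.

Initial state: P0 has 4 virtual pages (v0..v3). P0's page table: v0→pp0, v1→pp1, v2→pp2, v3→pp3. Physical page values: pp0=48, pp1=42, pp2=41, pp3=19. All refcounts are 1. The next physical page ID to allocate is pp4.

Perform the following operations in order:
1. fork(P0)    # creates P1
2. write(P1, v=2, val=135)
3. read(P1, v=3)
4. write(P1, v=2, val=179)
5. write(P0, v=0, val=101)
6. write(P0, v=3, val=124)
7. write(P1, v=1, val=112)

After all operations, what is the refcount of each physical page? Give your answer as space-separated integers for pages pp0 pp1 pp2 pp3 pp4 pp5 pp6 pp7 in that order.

Answer: 1 1 1 1 1 1 1 1

Derivation:
Op 1: fork(P0) -> P1. 4 ppages; refcounts: pp0:2 pp1:2 pp2:2 pp3:2
Op 2: write(P1, v2, 135). refcount(pp2)=2>1 -> COPY to pp4. 5 ppages; refcounts: pp0:2 pp1:2 pp2:1 pp3:2 pp4:1
Op 3: read(P1, v3) -> 19. No state change.
Op 4: write(P1, v2, 179). refcount(pp4)=1 -> write in place. 5 ppages; refcounts: pp0:2 pp1:2 pp2:1 pp3:2 pp4:1
Op 5: write(P0, v0, 101). refcount(pp0)=2>1 -> COPY to pp5. 6 ppages; refcounts: pp0:1 pp1:2 pp2:1 pp3:2 pp4:1 pp5:1
Op 6: write(P0, v3, 124). refcount(pp3)=2>1 -> COPY to pp6. 7 ppages; refcounts: pp0:1 pp1:2 pp2:1 pp3:1 pp4:1 pp5:1 pp6:1
Op 7: write(P1, v1, 112). refcount(pp1)=2>1 -> COPY to pp7. 8 ppages; refcounts: pp0:1 pp1:1 pp2:1 pp3:1 pp4:1 pp5:1 pp6:1 pp7:1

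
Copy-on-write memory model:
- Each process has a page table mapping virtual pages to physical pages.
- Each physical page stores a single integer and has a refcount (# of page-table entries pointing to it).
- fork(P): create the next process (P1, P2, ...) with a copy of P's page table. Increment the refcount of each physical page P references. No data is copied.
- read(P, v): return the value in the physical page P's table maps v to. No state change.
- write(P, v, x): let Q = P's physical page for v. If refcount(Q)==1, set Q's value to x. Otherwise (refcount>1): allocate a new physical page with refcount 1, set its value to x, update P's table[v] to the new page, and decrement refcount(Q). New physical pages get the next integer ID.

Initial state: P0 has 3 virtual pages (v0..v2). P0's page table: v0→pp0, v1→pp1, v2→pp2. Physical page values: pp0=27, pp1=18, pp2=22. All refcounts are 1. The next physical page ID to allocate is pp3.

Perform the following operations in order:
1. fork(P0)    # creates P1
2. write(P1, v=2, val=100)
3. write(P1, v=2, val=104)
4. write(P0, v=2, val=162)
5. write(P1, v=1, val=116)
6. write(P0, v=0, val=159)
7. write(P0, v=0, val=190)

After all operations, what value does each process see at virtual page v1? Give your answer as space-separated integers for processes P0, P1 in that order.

Op 1: fork(P0) -> P1. 3 ppages; refcounts: pp0:2 pp1:2 pp2:2
Op 2: write(P1, v2, 100). refcount(pp2)=2>1 -> COPY to pp3. 4 ppages; refcounts: pp0:2 pp1:2 pp2:1 pp3:1
Op 3: write(P1, v2, 104). refcount(pp3)=1 -> write in place. 4 ppages; refcounts: pp0:2 pp1:2 pp2:1 pp3:1
Op 4: write(P0, v2, 162). refcount(pp2)=1 -> write in place. 4 ppages; refcounts: pp0:2 pp1:2 pp2:1 pp3:1
Op 5: write(P1, v1, 116). refcount(pp1)=2>1 -> COPY to pp4. 5 ppages; refcounts: pp0:2 pp1:1 pp2:1 pp3:1 pp4:1
Op 6: write(P0, v0, 159). refcount(pp0)=2>1 -> COPY to pp5. 6 ppages; refcounts: pp0:1 pp1:1 pp2:1 pp3:1 pp4:1 pp5:1
Op 7: write(P0, v0, 190). refcount(pp5)=1 -> write in place. 6 ppages; refcounts: pp0:1 pp1:1 pp2:1 pp3:1 pp4:1 pp5:1
P0: v1 -> pp1 = 18
P1: v1 -> pp4 = 116

Answer: 18 116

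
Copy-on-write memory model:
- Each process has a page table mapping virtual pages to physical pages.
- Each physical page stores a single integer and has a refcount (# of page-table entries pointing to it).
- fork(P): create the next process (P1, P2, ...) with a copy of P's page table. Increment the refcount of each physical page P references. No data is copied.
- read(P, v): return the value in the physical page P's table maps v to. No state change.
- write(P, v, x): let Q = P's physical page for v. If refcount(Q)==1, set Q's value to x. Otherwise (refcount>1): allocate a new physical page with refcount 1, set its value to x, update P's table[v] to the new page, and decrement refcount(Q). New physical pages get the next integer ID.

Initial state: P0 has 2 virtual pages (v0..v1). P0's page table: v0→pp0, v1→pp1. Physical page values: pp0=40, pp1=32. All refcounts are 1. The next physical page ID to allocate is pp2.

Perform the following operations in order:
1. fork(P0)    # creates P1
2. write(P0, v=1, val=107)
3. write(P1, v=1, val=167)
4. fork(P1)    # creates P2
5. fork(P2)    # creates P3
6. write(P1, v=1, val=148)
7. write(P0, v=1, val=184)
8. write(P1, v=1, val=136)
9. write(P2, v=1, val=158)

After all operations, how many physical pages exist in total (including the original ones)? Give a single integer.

Answer: 5

Derivation:
Op 1: fork(P0) -> P1. 2 ppages; refcounts: pp0:2 pp1:2
Op 2: write(P0, v1, 107). refcount(pp1)=2>1 -> COPY to pp2. 3 ppages; refcounts: pp0:2 pp1:1 pp2:1
Op 3: write(P1, v1, 167). refcount(pp1)=1 -> write in place. 3 ppages; refcounts: pp0:2 pp1:1 pp2:1
Op 4: fork(P1) -> P2. 3 ppages; refcounts: pp0:3 pp1:2 pp2:1
Op 5: fork(P2) -> P3. 3 ppages; refcounts: pp0:4 pp1:3 pp2:1
Op 6: write(P1, v1, 148). refcount(pp1)=3>1 -> COPY to pp3. 4 ppages; refcounts: pp0:4 pp1:2 pp2:1 pp3:1
Op 7: write(P0, v1, 184). refcount(pp2)=1 -> write in place. 4 ppages; refcounts: pp0:4 pp1:2 pp2:1 pp3:1
Op 8: write(P1, v1, 136). refcount(pp3)=1 -> write in place. 4 ppages; refcounts: pp0:4 pp1:2 pp2:1 pp3:1
Op 9: write(P2, v1, 158). refcount(pp1)=2>1 -> COPY to pp4. 5 ppages; refcounts: pp0:4 pp1:1 pp2:1 pp3:1 pp4:1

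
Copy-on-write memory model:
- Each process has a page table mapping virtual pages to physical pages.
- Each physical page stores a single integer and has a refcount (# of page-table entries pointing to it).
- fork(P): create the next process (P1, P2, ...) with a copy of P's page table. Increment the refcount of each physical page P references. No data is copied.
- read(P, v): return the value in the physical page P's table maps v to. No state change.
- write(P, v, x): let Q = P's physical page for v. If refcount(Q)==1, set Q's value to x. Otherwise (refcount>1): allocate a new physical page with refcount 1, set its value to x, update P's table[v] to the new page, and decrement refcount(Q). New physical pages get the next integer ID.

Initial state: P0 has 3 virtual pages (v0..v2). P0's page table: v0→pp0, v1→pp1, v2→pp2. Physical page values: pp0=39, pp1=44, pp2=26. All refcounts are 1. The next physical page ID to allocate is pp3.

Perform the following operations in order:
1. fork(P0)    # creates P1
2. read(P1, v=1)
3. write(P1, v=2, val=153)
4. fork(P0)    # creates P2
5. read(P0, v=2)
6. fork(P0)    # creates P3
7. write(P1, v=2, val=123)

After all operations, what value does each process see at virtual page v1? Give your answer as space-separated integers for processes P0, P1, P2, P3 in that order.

Answer: 44 44 44 44

Derivation:
Op 1: fork(P0) -> P1. 3 ppages; refcounts: pp0:2 pp1:2 pp2:2
Op 2: read(P1, v1) -> 44. No state change.
Op 3: write(P1, v2, 153). refcount(pp2)=2>1 -> COPY to pp3. 4 ppages; refcounts: pp0:2 pp1:2 pp2:1 pp3:1
Op 4: fork(P0) -> P2. 4 ppages; refcounts: pp0:3 pp1:3 pp2:2 pp3:1
Op 5: read(P0, v2) -> 26. No state change.
Op 6: fork(P0) -> P3. 4 ppages; refcounts: pp0:4 pp1:4 pp2:3 pp3:1
Op 7: write(P1, v2, 123). refcount(pp3)=1 -> write in place. 4 ppages; refcounts: pp0:4 pp1:4 pp2:3 pp3:1
P0: v1 -> pp1 = 44
P1: v1 -> pp1 = 44
P2: v1 -> pp1 = 44
P3: v1 -> pp1 = 44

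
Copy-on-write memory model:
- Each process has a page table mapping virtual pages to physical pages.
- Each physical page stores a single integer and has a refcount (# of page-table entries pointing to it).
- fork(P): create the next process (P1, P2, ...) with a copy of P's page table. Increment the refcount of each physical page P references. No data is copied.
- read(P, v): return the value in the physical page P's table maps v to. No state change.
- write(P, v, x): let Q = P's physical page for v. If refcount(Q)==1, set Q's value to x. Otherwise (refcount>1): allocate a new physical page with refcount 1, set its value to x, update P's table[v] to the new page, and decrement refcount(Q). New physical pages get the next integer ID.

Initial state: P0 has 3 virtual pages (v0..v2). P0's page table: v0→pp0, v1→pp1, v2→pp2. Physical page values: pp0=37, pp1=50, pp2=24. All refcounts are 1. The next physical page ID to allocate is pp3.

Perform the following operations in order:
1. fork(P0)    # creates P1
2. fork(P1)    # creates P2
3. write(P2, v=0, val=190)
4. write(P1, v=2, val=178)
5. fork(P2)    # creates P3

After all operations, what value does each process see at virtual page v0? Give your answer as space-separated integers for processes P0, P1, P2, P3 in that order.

Answer: 37 37 190 190

Derivation:
Op 1: fork(P0) -> P1. 3 ppages; refcounts: pp0:2 pp1:2 pp2:2
Op 2: fork(P1) -> P2. 3 ppages; refcounts: pp0:3 pp1:3 pp2:3
Op 3: write(P2, v0, 190). refcount(pp0)=3>1 -> COPY to pp3. 4 ppages; refcounts: pp0:2 pp1:3 pp2:3 pp3:1
Op 4: write(P1, v2, 178). refcount(pp2)=3>1 -> COPY to pp4. 5 ppages; refcounts: pp0:2 pp1:3 pp2:2 pp3:1 pp4:1
Op 5: fork(P2) -> P3. 5 ppages; refcounts: pp0:2 pp1:4 pp2:3 pp3:2 pp4:1
P0: v0 -> pp0 = 37
P1: v0 -> pp0 = 37
P2: v0 -> pp3 = 190
P3: v0 -> pp3 = 190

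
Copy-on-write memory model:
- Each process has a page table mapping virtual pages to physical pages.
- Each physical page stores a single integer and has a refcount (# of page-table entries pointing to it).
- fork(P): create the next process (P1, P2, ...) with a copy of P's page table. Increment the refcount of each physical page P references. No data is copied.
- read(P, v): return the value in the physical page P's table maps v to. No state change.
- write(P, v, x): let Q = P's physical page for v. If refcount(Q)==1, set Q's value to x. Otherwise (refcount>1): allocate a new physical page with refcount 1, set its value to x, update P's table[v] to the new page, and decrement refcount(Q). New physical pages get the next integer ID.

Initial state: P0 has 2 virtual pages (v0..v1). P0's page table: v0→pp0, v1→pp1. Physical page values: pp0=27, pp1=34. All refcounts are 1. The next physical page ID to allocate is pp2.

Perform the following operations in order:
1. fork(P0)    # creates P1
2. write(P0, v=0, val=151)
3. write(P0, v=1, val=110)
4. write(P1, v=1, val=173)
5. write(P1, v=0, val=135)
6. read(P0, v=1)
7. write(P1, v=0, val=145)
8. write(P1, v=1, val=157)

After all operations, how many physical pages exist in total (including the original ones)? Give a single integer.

Answer: 4

Derivation:
Op 1: fork(P0) -> P1. 2 ppages; refcounts: pp0:2 pp1:2
Op 2: write(P0, v0, 151). refcount(pp0)=2>1 -> COPY to pp2. 3 ppages; refcounts: pp0:1 pp1:2 pp2:1
Op 3: write(P0, v1, 110). refcount(pp1)=2>1 -> COPY to pp3. 4 ppages; refcounts: pp0:1 pp1:1 pp2:1 pp3:1
Op 4: write(P1, v1, 173). refcount(pp1)=1 -> write in place. 4 ppages; refcounts: pp0:1 pp1:1 pp2:1 pp3:1
Op 5: write(P1, v0, 135). refcount(pp0)=1 -> write in place. 4 ppages; refcounts: pp0:1 pp1:1 pp2:1 pp3:1
Op 6: read(P0, v1) -> 110. No state change.
Op 7: write(P1, v0, 145). refcount(pp0)=1 -> write in place. 4 ppages; refcounts: pp0:1 pp1:1 pp2:1 pp3:1
Op 8: write(P1, v1, 157). refcount(pp1)=1 -> write in place. 4 ppages; refcounts: pp0:1 pp1:1 pp2:1 pp3:1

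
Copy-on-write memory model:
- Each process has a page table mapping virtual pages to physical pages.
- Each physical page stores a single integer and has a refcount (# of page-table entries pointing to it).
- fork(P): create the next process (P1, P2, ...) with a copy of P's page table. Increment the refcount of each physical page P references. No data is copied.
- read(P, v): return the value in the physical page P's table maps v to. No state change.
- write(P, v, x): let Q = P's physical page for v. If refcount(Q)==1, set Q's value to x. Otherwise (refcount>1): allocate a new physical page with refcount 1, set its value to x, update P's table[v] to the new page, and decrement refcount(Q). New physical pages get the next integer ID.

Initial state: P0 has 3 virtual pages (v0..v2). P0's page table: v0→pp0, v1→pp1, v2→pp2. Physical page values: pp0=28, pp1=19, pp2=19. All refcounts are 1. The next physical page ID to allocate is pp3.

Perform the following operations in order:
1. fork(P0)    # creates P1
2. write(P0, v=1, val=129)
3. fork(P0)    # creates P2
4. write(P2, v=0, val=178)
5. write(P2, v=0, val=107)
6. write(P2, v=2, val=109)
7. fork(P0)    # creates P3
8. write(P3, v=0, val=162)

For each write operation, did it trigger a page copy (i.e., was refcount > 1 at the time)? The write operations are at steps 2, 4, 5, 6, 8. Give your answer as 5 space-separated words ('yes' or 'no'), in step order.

Op 1: fork(P0) -> P1. 3 ppages; refcounts: pp0:2 pp1:2 pp2:2
Op 2: write(P0, v1, 129). refcount(pp1)=2>1 -> COPY to pp3. 4 ppages; refcounts: pp0:2 pp1:1 pp2:2 pp3:1
Op 3: fork(P0) -> P2. 4 ppages; refcounts: pp0:3 pp1:1 pp2:3 pp3:2
Op 4: write(P2, v0, 178). refcount(pp0)=3>1 -> COPY to pp4. 5 ppages; refcounts: pp0:2 pp1:1 pp2:3 pp3:2 pp4:1
Op 5: write(P2, v0, 107). refcount(pp4)=1 -> write in place. 5 ppages; refcounts: pp0:2 pp1:1 pp2:3 pp3:2 pp4:1
Op 6: write(P2, v2, 109). refcount(pp2)=3>1 -> COPY to pp5. 6 ppages; refcounts: pp0:2 pp1:1 pp2:2 pp3:2 pp4:1 pp5:1
Op 7: fork(P0) -> P3. 6 ppages; refcounts: pp0:3 pp1:1 pp2:3 pp3:3 pp4:1 pp5:1
Op 8: write(P3, v0, 162). refcount(pp0)=3>1 -> COPY to pp6. 7 ppages; refcounts: pp0:2 pp1:1 pp2:3 pp3:3 pp4:1 pp5:1 pp6:1

yes yes no yes yes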